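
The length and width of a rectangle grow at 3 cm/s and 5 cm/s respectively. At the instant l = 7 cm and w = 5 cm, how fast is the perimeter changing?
16 cm/s

P = 2(l + w)
dP/dt = 2(dl/dt + dw/dt) = 2(3 + 5) = 16 cm/s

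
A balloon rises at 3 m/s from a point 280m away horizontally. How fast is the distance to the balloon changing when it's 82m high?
123√21281/21281 ≈ 0.8432 m/s

z² = 280² + y²
z = √(280² + 82²) = 2√21281
dz/dt = y/z · dy/dt = 82/(2√21281) · 3 = 123√21281/21281 ≈ 0.8432 m/s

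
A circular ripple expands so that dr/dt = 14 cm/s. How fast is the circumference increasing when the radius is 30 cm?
28π cm/s

C = 2πr
dC/dt = 2π · dr/dt = 2π · 14 = 28π cm/s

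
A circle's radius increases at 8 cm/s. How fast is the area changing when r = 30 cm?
480π cm²/s

A = πr²
dA/dt = 2πr · dr/dt = 2π(30)(8) = 480π cm²/s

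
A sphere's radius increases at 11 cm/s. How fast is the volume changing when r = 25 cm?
27500π cm³/s

V = (4/3)πr³
dV/dt = dV/dr · dr/dt = 4πr² · 11
At r = 25: dV/dt = 27500π cm³/s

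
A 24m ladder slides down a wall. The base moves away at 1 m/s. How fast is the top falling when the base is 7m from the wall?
7√527/527 ≈ 0.3049 m/s

x² + y² = 24²
2x·dx/dt + 2y·dy/dt = 0
dy/dt = -x/y · dx/dt = -7/√527 · 1 = -7√527/527 m/s
The top is descending at 7√527/527 ≈ 0.3049 m/s.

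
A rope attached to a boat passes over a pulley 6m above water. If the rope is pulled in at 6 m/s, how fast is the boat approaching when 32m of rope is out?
96√247/247 ≈ 6.108 m/s

rope² = x² + 6²
x = √(32² - 6²) = 2√247
dx/dt = (rope/x) · d(rope)/dt = (32/(2√247)) · (-6) = -96√247/247 m/s
The boat approaches at 96√247/247 ≈ 6.108 m/s.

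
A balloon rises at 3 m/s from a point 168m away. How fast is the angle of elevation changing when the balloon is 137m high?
0.010725 rad/s

tan(θ) = y/168
sec²(θ) · dθ/dt = (1/168) · dy/dt
dθ/dt = cos²(θ)/168 · 3 = 168/(168² + 137²) · 3
dθ/dt = 0.010725 rad/s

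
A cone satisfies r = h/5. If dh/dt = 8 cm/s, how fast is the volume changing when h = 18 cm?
2592π/25 cm³/s

V = (1/3)π(h/5)²h = πh³/75
dV/dt = πh²/25 · 8
At h = 18: dV/dt = 2592π/25 cm³/s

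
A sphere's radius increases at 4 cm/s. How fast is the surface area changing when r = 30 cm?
960π cm²/s

S = 4πr²
dS/dt = dS/dr · dr/dt = 8πr · 4
At r = 30: dS/dt = 960π cm²/s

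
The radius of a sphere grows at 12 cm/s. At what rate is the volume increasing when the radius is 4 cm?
768π cm³/s

V = (4/3)πr³
dV/dt = dV/dr · dr/dt = 4πr² · 12
At r = 4: dV/dt = 768π cm³/s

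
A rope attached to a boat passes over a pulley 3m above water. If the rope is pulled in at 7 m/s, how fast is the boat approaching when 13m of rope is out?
91√10/40 ≈ 7.194 m/s

rope² = x² + 3²
x = √(13² - 3²) = 4√10
dx/dt = (rope/x) · d(rope)/dt = (13/(4√10)) · (-7) = -91√10/40 m/s
The boat approaches at 91√10/40 ≈ 7.194 m/s.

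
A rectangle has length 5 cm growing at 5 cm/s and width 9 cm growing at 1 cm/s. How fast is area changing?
50 cm²/s

A = lw
dA/dt = w·dl/dt + l·dw/dt = 9·5 + 5·1 = 50 cm²/s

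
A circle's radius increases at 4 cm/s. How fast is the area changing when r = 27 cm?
216π cm²/s

A = πr²
dA/dt = 2πr · dr/dt = 2π(27)(4) = 216π cm²/s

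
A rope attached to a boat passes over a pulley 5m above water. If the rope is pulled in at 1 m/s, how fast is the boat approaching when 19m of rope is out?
19√21/84 ≈ 1.037 m/s

rope² = x² + 5²
x = √(19² - 5²) = 4√21
dx/dt = (rope/x) · d(rope)/dt = (19/(4√21)) · (-1) = -19√21/84 m/s
The boat approaches at 19√21/84 ≈ 1.037 m/s.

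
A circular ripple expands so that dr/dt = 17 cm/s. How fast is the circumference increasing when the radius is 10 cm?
34π cm/s

C = 2πr
dC/dt = 2π · dr/dt = 2π · 17 = 34π cm/s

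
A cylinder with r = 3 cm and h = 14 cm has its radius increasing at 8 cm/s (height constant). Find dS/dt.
320π cm²/s

S = 2πrh + 2πr² (lateral + bases)
dS/dt = (2πh + 4πr)·dr/dt = (2π·14 + 4π·3)·8
= 320π cm²/s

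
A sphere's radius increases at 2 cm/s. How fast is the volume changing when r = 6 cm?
288π cm³/s

V = (4/3)πr³
dV/dt = dV/dr · dr/dt = 4πr² · 2
At r = 6: dV/dt = 288π cm³/s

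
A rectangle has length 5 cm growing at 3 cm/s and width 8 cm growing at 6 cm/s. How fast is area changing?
54 cm²/s

A = lw
dA/dt = w·dl/dt + l·dw/dt = 8·3 + 5·6 = 54 cm²/s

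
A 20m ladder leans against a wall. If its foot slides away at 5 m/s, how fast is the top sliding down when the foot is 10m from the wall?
5√3/3 ≈ 2.887 m/s

x² + y² = 20²
2x·dx/dt + 2y·dy/dt = 0
dy/dt = -x/y · dx/dt = -10/(10√3) · 5 = -5√3/3 m/s
The top is descending at 5√3/3 ≈ 2.887 m/s.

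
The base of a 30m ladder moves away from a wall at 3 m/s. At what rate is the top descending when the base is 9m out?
9√91/91 ≈ 0.9435 m/s

x² + y² = 30²
2x·dx/dt + 2y·dy/dt = 0
dy/dt = -x/y · dx/dt = -9/(3√91) · 3 = -9√91/91 m/s
The top is descending at 9√91/91 ≈ 0.9435 m/s.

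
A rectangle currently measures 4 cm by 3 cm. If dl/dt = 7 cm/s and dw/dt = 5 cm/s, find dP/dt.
24 cm/s

P = 2(l + w)
dP/dt = 2(dl/dt + dw/dt) = 2(7 + 5) = 24 cm/s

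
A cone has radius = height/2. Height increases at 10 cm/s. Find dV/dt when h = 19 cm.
1805π/2 cm³/s

V = (1/3)π(h/2)²h = πh³/12
dV/dt = πh²/4 · 10
At h = 19: dV/dt = 1805π/2 cm³/s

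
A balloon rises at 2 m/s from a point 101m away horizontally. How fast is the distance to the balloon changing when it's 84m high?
168√17257/17257 ≈ 1.279 m/s

z² = 101² + y²
z = √(101² + 84²) = √17257
dz/dt = y/z · dy/dt = 84/√17257 · 2 = 168√17257/17257 ≈ 1.279 m/s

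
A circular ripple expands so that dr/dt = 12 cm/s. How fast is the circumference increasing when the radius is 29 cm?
24π cm/s

C = 2πr
dC/dt = 2π · dr/dt = 2π · 12 = 24π cm/s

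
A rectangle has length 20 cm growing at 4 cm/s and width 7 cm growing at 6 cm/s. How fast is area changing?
148 cm²/s

A = lw
dA/dt = w·dl/dt + l·dw/dt = 7·4 + 20·6 = 148 cm²/s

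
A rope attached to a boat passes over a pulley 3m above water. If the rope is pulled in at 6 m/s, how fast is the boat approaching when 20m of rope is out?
120√391/391 ≈ 6.069 m/s

rope² = x² + 3²
x = √(20² - 3²) = √391
dx/dt = (rope/x) · d(rope)/dt = (20/√391) · (-6) = -120√391/391 m/s
The boat approaches at 120√391/391 ≈ 6.069 m/s.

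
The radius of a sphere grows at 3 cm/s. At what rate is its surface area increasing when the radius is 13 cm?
312π cm²/s

S = 4πr²
dS/dt = dS/dr · dr/dt = 8πr · 3
At r = 13: dS/dt = 312π cm²/s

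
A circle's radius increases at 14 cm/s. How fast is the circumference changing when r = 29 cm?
28π cm/s

C = 2πr
dC/dt = 2π · dr/dt = 2π · 14 = 28π cm/s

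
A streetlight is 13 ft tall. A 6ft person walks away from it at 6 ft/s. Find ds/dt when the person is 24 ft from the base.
36/7 ft/s

By similar triangles: 13/(x+s) = 6/s
Solving: s = 6x/7
ds/dt = 6/7 · dx/dt = 6/7 · 6 = 36/7 ft/s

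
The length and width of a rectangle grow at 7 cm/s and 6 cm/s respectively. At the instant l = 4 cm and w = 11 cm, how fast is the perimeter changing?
26 cm/s

P = 2(l + w)
dP/dt = 2(dl/dt + dw/dt) = 2(7 + 6) = 26 cm/s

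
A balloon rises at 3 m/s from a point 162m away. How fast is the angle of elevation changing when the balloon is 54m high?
0.016667 rad/s

tan(θ) = y/162
sec²(θ) · dθ/dt = (1/162) · dy/dt
dθ/dt = cos²(θ)/162 · 3 = 162/(162² + 54²) · 3
dθ/dt = 0.016667 rad/s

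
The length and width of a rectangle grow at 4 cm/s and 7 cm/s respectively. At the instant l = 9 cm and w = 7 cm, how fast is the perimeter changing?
22 cm/s

P = 2(l + w)
dP/dt = 2(dl/dt + dw/dt) = 2(4 + 7) = 22 cm/s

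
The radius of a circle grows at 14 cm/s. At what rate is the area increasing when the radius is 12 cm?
336π cm²/s

A = πr²
dA/dt = 2πr · dr/dt = 2π(12)(14) = 336π cm²/s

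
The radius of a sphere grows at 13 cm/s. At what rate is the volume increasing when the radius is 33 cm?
56628π cm³/s

V = (4/3)πr³
dV/dt = dV/dr · dr/dt = 4πr² · 13
At r = 33: dV/dt = 56628π cm³/s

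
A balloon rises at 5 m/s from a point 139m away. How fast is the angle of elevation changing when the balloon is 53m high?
0.031405 rad/s

tan(θ) = y/139
sec²(θ) · dθ/dt = (1/139) · dy/dt
dθ/dt = cos²(θ)/139 · 5 = 139/(139² + 53²) · 5
dθ/dt = 0.031405 rad/s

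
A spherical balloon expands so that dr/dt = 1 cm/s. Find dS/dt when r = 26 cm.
208π cm²/s

S = 4πr²
dS/dt = dS/dr · dr/dt = 8πr · 1
At r = 26: dS/dt = 208π cm²/s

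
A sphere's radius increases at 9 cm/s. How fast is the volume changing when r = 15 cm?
8100π cm³/s

V = (4/3)πr³
dV/dt = dV/dr · dr/dt = 4πr² · 9
At r = 15: dV/dt = 8100π cm³/s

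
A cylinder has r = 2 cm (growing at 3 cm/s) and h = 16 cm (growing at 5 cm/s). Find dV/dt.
212π cm³/s

V = πr²h
dV/dt = 2πrh·dr/dt + πr²·dh/dt
= 2π(2)(16)(3) + π(2)²(5)
= 212π cm³/s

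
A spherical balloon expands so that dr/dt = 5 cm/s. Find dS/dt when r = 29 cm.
1160π cm²/s

S = 4πr²
dS/dt = dS/dr · dr/dt = 8πr · 5
At r = 29: dS/dt = 1160π cm²/s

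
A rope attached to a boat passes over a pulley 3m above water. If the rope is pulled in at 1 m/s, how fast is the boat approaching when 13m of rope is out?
13√10/40 ≈ 1.028 m/s

rope² = x² + 3²
x = √(13² - 3²) = 4√10
dx/dt = (rope/x) · d(rope)/dt = (13/(4√10)) · (-1) = -13√10/40 m/s
The boat approaches at 13√10/40 ≈ 1.028 m/s.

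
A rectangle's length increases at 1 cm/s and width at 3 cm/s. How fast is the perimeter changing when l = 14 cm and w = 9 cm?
8 cm/s

P = 2(l + w)
dP/dt = 2(dl/dt + dw/dt) = 2(1 + 3) = 8 cm/s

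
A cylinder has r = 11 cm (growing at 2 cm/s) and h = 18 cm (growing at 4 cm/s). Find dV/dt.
1276π cm³/s

V = πr²h
dV/dt = 2πrh·dr/dt + πr²·dh/dt
= 2π(11)(18)(2) + π(11)²(4)
= 1276π cm³/s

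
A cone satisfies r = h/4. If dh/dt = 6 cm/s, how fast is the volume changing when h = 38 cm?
1083π/2 cm³/s

V = (1/3)π(h/4)²h = πh³/48
dV/dt = πh²/16 · 6
At h = 38: dV/dt = 1083π/2 cm³/s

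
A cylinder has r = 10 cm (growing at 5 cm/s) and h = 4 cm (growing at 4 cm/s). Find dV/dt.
800π cm³/s

V = πr²h
dV/dt = 2πrh·dr/dt + πr²·dh/dt
= 2π(10)(4)(5) + π(10)²(4)
= 800π cm³/s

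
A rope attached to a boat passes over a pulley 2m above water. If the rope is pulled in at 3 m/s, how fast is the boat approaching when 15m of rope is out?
45√221/221 ≈ 3.027 m/s

rope² = x² + 2²
x = √(15² - 2²) = √221
dx/dt = (rope/x) · d(rope)/dt = (15/√221) · (-3) = -45√221/221 m/s
The boat approaches at 45√221/221 ≈ 3.027 m/s.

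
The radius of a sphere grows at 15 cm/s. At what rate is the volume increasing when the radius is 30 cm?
54000π cm³/s

V = (4/3)πr³
dV/dt = dV/dr · dr/dt = 4πr² · 15
At r = 30: dV/dt = 54000π cm³/s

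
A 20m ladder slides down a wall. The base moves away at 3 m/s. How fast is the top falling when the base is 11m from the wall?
11√31/31 ≈ 1.976 m/s

x² + y² = 20²
2x·dx/dt + 2y·dy/dt = 0
dy/dt = -x/y · dx/dt = -11/(3√31) · 3 = -11√31/31 m/s
The top is descending at 11√31/31 ≈ 1.976 m/s.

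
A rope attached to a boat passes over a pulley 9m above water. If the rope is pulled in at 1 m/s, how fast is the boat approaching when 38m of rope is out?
38√1363/1363 ≈ 1.029 m/s

rope² = x² + 9²
x = √(38² - 9²) = √1363
dx/dt = (rope/x) · d(rope)/dt = (38/√1363) · (-1) = -38√1363/1363 m/s
The boat approaches at 38√1363/1363 ≈ 1.029 m/s.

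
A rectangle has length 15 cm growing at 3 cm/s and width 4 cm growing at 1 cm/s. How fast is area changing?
27 cm²/s

A = lw
dA/dt = w·dl/dt + l·dw/dt = 4·3 + 15·1 = 27 cm²/s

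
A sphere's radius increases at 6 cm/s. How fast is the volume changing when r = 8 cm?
1536π cm³/s

V = (4/3)πr³
dV/dt = dV/dr · dr/dt = 4πr² · 6
At r = 8: dV/dt = 1536π cm³/s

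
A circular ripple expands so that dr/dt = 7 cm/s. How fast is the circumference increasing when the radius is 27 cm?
14π cm/s

C = 2πr
dC/dt = 2π · dr/dt = 2π · 7 = 14π cm/s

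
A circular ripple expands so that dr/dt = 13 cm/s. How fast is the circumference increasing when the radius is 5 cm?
26π cm/s

C = 2πr
dC/dt = 2π · dr/dt = 2π · 13 = 26π cm/s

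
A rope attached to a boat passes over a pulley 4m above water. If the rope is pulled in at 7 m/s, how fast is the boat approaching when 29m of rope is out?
203√33/165 ≈ 7.068 m/s

rope² = x² + 4²
x = √(29² - 4²) = 5√33
dx/dt = (rope/x) · d(rope)/dt = (29/(5√33)) · (-7) = -203√33/165 m/s
The boat approaches at 203√33/165 ≈ 7.068 m/s.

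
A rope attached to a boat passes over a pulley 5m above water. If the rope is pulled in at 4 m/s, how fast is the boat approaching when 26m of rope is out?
104√651/651 ≈ 4.076 m/s

rope² = x² + 5²
x = √(26² - 5²) = √651
dx/dt = (rope/x) · d(rope)/dt = (26/√651) · (-4) = -104√651/651 m/s
The boat approaches at 104√651/651 ≈ 4.076 m/s.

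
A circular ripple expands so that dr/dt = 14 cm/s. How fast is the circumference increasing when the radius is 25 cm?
28π cm/s

C = 2πr
dC/dt = 2π · dr/dt = 2π · 14 = 28π cm/s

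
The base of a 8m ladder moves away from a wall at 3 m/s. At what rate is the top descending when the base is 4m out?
√3 ≈ 1.732 m/s

x² + y² = 8²
2x·dx/dt + 2y·dy/dt = 0
dy/dt = -x/y · dx/dt = -4/(4√3) · 3 = -√3 m/s
The top is descending at √3 ≈ 1.732 m/s.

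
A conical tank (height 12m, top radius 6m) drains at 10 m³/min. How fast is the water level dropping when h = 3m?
40/(9π) ≈ 1.415 m/min

r/h = 6/12, so r = (1/2)h
V = (1/3)πr²h = (1/3)π((1/2)h)²h = (1/12)πh³
dV/dh = (1/4)πh²
dh/dt = (dV/dt)/(dV/dh) = -10/((1/4)π·3²) = -40/(9π) m/min
The level is dropping at 40/(9π) ≈ 1.415 m/min.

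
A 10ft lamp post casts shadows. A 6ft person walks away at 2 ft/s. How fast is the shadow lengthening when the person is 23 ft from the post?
3 ft/s

By similar triangles: 10/(x+s) = 6/s
Solving: s = 6x/4
ds/dt = 6/4 · dx/dt = 3/2 · 2 = 3 ft/s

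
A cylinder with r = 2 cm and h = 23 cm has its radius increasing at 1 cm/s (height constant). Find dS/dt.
54π cm²/s

S = 2πrh + 2πr² (lateral + bases)
dS/dt = (2πh + 4πr)·dr/dt = (2π·23 + 4π·2)·1
= 54π cm²/s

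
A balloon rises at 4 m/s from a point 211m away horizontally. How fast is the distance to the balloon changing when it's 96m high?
384√53737/53737 ≈ 1.657 m/s

z² = 211² + y²
z = √(211² + 96²) = √53737
dz/dt = y/z · dy/dt = 96/√53737 · 4 = 384√53737/53737 ≈ 1.657 m/s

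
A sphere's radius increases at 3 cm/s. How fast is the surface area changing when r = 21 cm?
504π cm²/s

S = 4πr²
dS/dt = dS/dr · dr/dt = 8πr · 3
At r = 21: dS/dt = 504π cm²/s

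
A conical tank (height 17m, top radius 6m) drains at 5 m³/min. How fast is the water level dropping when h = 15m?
289/(1620π) ≈ 0.05678 m/min

r/h = 6/17, so r = (6/17)h
V = (1/3)πr²h = (1/3)π((6/17)h)²h = (12/289)πh³
dV/dh = (36/289)πh²
dh/dt = (dV/dt)/(dV/dh) = -5/((36/289)π·15²) = -289/(1620π) m/min
The level is dropping at 289/(1620π) ≈ 0.05678 m/min.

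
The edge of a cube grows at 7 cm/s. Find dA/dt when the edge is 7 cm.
588 cm²/s

A = 6s²
dA/dt = 12s · ds/dt = 12·7·7 = 588 cm²/s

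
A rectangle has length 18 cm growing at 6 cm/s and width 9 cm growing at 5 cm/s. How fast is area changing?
144 cm²/s

A = lw
dA/dt = w·dl/dt + l·dw/dt = 9·6 + 18·5 = 144 cm²/s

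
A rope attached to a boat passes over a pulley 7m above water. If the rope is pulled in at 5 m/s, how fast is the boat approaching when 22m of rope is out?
22√435/87 ≈ 5.274 m/s

rope² = x² + 7²
x = √(22² - 7²) = √435
dx/dt = (rope/x) · d(rope)/dt = (22/√435) · (-5) = -22√435/87 m/s
The boat approaches at 22√435/87 ≈ 5.274 m/s.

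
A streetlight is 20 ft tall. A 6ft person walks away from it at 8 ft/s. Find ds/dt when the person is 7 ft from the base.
24/7 ft/s

By similar triangles: 20/(x+s) = 6/s
Solving: s = 6x/14
ds/dt = 6/14 · dx/dt = 3/7 · 8 = 24/7 ft/s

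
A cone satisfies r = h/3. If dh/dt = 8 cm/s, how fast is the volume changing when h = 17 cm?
2312π/9 cm³/s

V = (1/3)π(h/3)²h = πh³/27
dV/dt = πh²/9 · 8
At h = 17: dV/dt = 2312π/9 cm³/s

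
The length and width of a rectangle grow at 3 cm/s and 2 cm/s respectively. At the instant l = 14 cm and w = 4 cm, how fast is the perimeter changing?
10 cm/s

P = 2(l + w)
dP/dt = 2(dl/dt + dw/dt) = 2(3 + 2) = 10 cm/s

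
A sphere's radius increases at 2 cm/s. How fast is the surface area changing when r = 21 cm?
336π cm²/s

S = 4πr²
dS/dt = dS/dr · dr/dt = 8πr · 2
At r = 21: dS/dt = 336π cm²/s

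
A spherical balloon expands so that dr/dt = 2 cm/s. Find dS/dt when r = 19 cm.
304π cm²/s

S = 4πr²
dS/dt = dS/dr · dr/dt = 8πr · 2
At r = 19: dS/dt = 304π cm²/s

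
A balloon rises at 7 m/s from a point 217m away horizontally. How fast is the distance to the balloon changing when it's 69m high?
483√2074/10370 ≈ 2.121 m/s

z² = 217² + y²
z = √(217² + 69²) = 5√2074
dz/dt = y/z · dy/dt = 69/(5√2074) · 7 = 483√2074/10370 ≈ 2.121 m/s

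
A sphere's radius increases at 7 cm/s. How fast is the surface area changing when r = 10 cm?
560π cm²/s

S = 4πr²
dS/dt = dS/dr · dr/dt = 8πr · 7
At r = 10: dS/dt = 560π cm²/s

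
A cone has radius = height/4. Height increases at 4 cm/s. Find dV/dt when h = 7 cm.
49π/4 cm³/s

V = (1/3)π(h/4)²h = πh³/48
dV/dt = πh²/16 · 4
At h = 7: dV/dt = 49π/4 cm³/s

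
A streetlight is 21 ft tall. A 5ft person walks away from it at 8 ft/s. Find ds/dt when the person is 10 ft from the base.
5/2 ft/s

By similar triangles: 21/(x+s) = 5/s
Solving: s = 5x/16
ds/dt = 5/16 · dx/dt = 5/16 · 8 = 5/2 ft/s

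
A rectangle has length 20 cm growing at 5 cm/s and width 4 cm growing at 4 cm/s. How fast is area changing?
100 cm²/s

A = lw
dA/dt = w·dl/dt + l·dw/dt = 4·5 + 20·4 = 100 cm²/s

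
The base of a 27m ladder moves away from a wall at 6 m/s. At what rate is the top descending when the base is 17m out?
51√110/110 ≈ 4.863 m/s

x² + y² = 27²
2x·dx/dt + 2y·dy/dt = 0
dy/dt = -x/y · dx/dt = -17/(2√110) · 6 = -51√110/110 m/s
The top is descending at 51√110/110 ≈ 4.863 m/s.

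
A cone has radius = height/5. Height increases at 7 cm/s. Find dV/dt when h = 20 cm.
112π cm³/s

V = (1/3)π(h/5)²h = πh³/75
dV/dt = πh²/25 · 7
At h = 20: dV/dt = 112π cm³/s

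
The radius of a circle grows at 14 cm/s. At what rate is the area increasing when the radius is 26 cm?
728π cm²/s

A = πr²
dA/dt = 2πr · dr/dt = 2π(26)(14) = 728π cm²/s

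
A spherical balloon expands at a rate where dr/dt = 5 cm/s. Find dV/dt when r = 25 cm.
12500π cm³/s

V = (4/3)πr³
dV/dt = dV/dr · dr/dt = 4πr² · 5
At r = 25: dV/dt = 12500π cm³/s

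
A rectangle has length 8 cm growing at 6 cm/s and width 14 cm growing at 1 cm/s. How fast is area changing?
92 cm²/s

A = lw
dA/dt = w·dl/dt + l·dw/dt = 14·6 + 8·1 = 92 cm²/s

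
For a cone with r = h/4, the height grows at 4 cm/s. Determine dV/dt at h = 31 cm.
961π/4 cm³/s

V = (1/3)π(h/4)²h = πh³/48
dV/dt = πh²/16 · 4
At h = 31: dV/dt = 961π/4 cm³/s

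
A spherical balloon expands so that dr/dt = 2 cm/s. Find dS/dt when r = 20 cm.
320π cm²/s

S = 4πr²
dS/dt = dS/dr · dr/dt = 8πr · 2
At r = 20: dS/dt = 320π cm²/s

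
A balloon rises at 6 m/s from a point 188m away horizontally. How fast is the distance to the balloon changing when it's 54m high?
162√9565/9565 ≈ 1.656 m/s

z² = 188² + y²
z = √(188² + 54²) = 2√9565
dz/dt = y/z · dy/dt = 54/(2√9565) · 6 = 162√9565/9565 ≈ 1.656 m/s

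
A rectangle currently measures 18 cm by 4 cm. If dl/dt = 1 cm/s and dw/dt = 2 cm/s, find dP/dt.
6 cm/s

P = 2(l + w)
dP/dt = 2(dl/dt + dw/dt) = 2(1 + 2) = 6 cm/s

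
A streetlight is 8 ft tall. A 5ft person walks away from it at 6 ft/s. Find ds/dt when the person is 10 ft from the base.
10 ft/s

By similar triangles: 8/(x+s) = 5/s
Solving: s = 5x/3
ds/dt = 5/3 · dx/dt = 5/3 · 6 = 10 ft/s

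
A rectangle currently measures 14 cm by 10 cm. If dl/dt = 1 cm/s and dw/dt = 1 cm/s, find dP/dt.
4 cm/s

P = 2(l + w)
dP/dt = 2(dl/dt + dw/dt) = 2(1 + 1) = 4 cm/s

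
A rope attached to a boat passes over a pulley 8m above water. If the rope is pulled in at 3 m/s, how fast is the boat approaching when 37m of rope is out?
37√145/145 ≈ 3.073 m/s

rope² = x² + 8²
x = √(37² - 8²) = 3√145
dx/dt = (rope/x) · d(rope)/dt = (37/(3√145)) · (-3) = -37√145/145 m/s
The boat approaches at 37√145/145 ≈ 3.073 m/s.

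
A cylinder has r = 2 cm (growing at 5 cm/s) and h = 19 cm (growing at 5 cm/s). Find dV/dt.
400π cm³/s

V = πr²h
dV/dt = 2πrh·dr/dt + πr²·dh/dt
= 2π(2)(19)(5) + π(2)²(5)
= 400π cm³/s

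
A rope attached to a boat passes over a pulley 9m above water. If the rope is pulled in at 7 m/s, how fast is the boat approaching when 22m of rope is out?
154√403/403 ≈ 7.671 m/s

rope² = x² + 9²
x = √(22² - 9²) = √403
dx/dt = (rope/x) · d(rope)/dt = (22/√403) · (-7) = -154√403/403 m/s
The boat approaches at 154√403/403 ≈ 7.671 m/s.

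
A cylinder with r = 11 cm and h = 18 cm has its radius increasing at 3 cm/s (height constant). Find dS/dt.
240π cm²/s

S = 2πrh + 2πr² (lateral + bases)
dS/dt = (2πh + 4πr)·dr/dt = (2π·18 + 4π·11)·3
= 240π cm²/s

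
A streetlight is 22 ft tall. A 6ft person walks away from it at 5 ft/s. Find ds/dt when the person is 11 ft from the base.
15/8 ft/s

By similar triangles: 22/(x+s) = 6/s
Solving: s = 6x/16
ds/dt = 6/16 · dx/dt = 3/8 · 5 = 15/8 ft/s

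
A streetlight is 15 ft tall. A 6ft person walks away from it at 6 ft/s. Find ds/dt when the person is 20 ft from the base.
4 ft/s

By similar triangles: 15/(x+s) = 6/s
Solving: s = 6x/9
ds/dt = 6/9 · dx/dt = 2/3 · 6 = 4 ft/s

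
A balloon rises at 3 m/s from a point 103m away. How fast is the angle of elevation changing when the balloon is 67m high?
0.020466 rad/s

tan(θ) = y/103
sec²(θ) · dθ/dt = (1/103) · dy/dt
dθ/dt = cos²(θ)/103 · 3 = 103/(103² + 67²) · 3
dθ/dt = 0.020466 rad/s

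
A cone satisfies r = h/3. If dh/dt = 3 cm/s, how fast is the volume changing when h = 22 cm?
484π/3 cm³/s

V = (1/3)π(h/3)²h = πh³/27
dV/dt = πh²/9 · 3
At h = 22: dV/dt = 484π/3 cm³/s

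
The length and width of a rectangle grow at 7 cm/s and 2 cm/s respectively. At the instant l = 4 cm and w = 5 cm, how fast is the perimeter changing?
18 cm/s

P = 2(l + w)
dP/dt = 2(dl/dt + dw/dt) = 2(7 + 2) = 18 cm/s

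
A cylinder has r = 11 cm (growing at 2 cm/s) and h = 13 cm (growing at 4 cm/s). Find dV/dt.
1056π cm³/s

V = πr²h
dV/dt = 2πrh·dr/dt + πr²·dh/dt
= 2π(11)(13)(2) + π(11)²(4)
= 1056π cm³/s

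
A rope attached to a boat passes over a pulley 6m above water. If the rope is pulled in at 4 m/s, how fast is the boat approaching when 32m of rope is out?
64√247/247 ≈ 4.072 m/s

rope² = x² + 6²
x = √(32² - 6²) = 2√247
dx/dt = (rope/x) · d(rope)/dt = (32/(2√247)) · (-4) = -64√247/247 m/s
The boat approaches at 64√247/247 ≈ 4.072 m/s.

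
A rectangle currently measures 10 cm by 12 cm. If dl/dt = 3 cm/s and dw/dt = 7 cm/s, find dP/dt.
20 cm/s

P = 2(l + w)
dP/dt = 2(dl/dt + dw/dt) = 2(3 + 7) = 20 cm/s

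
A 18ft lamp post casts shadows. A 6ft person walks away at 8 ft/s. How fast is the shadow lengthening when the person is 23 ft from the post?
4 ft/s

By similar triangles: 18/(x+s) = 6/s
Solving: s = 6x/12
ds/dt = 6/12 · dx/dt = 1/2 · 8 = 4 ft/s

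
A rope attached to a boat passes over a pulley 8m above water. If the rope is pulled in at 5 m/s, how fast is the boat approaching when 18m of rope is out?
9√65/13 ≈ 5.582 m/s

rope² = x² + 8²
x = √(18² - 8²) = 2√65
dx/dt = (rope/x) · d(rope)/dt = (18/(2√65)) · (-5) = -9√65/13 m/s
The boat approaches at 9√65/13 ≈ 5.582 m/s.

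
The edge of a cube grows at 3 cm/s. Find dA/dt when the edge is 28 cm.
1008 cm²/s

A = 6s²
dA/dt = 12s · ds/dt = 12·28·3 = 1008 cm²/s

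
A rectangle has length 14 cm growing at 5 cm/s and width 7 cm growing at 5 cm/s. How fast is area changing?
105 cm²/s

A = lw
dA/dt = w·dl/dt + l·dw/dt = 7·5 + 14·5 = 105 cm²/s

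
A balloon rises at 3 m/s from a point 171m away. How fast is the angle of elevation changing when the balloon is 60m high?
0.015621 rad/s

tan(θ) = y/171
sec²(θ) · dθ/dt = (1/171) · dy/dt
dθ/dt = cos²(θ)/171 · 3 = 171/(171² + 60²) · 3
dθ/dt = 0.015621 rad/s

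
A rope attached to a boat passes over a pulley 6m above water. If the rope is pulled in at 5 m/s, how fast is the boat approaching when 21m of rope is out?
7√5/3 ≈ 5.217 m/s

rope² = x² + 6²
x = √(21² - 6²) = 9√5
dx/dt = (rope/x) · d(rope)/dt = (21/(9√5)) · (-5) = -7√5/3 m/s
The boat approaches at 7√5/3 ≈ 5.217 m/s.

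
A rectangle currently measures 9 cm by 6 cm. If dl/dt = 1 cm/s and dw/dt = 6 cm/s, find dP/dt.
14 cm/s

P = 2(l + w)
dP/dt = 2(dl/dt + dw/dt) = 2(1 + 6) = 14 cm/s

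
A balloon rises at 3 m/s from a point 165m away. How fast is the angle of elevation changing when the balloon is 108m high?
0.012729 rad/s

tan(θ) = y/165
sec²(θ) · dθ/dt = (1/165) · dy/dt
dθ/dt = cos²(θ)/165 · 3 = 165/(165² + 108²) · 3
dθ/dt = 0.012729 rad/s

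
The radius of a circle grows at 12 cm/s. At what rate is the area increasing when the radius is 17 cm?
408π cm²/s

A = πr²
dA/dt = 2πr · dr/dt = 2π(17)(12) = 408π cm²/s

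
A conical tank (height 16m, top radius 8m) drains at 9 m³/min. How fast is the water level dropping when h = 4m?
9/(4π) ≈ 0.7162 m/min

r/h = 8/16, so r = (1/2)h
V = (1/3)πr²h = (1/3)π((1/2)h)²h = (1/12)πh³
dV/dh = (1/4)πh²
dh/dt = (dV/dt)/(dV/dh) = -9/((1/4)π·4²) = -9/(4π) m/min
The level is dropping at 9/(4π) ≈ 0.7162 m/min.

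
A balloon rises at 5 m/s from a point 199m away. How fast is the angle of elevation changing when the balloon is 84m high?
0.021326 rad/s

tan(θ) = y/199
sec²(θ) · dθ/dt = (1/199) · dy/dt
dθ/dt = cos²(θ)/199 · 5 = 199/(199² + 84²) · 5
dθ/dt = 0.021326 rad/s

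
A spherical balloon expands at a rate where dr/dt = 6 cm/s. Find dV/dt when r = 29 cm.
20184π cm³/s

V = (4/3)πr³
dV/dt = dV/dr · dr/dt = 4πr² · 6
At r = 29: dV/dt = 20184π cm³/s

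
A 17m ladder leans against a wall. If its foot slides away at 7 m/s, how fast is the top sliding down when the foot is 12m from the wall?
84√145/145 ≈ 6.976 m/s

x² + y² = 17²
2x·dx/dt + 2y·dy/dt = 0
dy/dt = -x/y · dx/dt = -12/√145 · 7 = -84√145/145 m/s
The top is descending at 84√145/145 ≈ 6.976 m/s.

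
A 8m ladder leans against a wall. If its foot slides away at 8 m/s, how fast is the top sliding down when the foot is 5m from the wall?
40√39/39 ≈ 6.405 m/s

x² + y² = 8²
2x·dx/dt + 2y·dy/dt = 0
dy/dt = -x/y · dx/dt = -5/√39 · 8 = -40√39/39 m/s
The top is descending at 40√39/39 ≈ 6.405 m/s.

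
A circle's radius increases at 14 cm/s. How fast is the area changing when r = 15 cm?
420π cm²/s

A = πr²
dA/dt = 2πr · dr/dt = 2π(15)(14) = 420π cm²/s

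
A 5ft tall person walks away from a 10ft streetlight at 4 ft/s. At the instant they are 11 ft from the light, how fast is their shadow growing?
4 ft/s

By similar triangles: 10/(x+s) = 5/s
Solving: s = 5x/5
ds/dt = 5/5 · dx/dt = 1 · 4 = 4 ft/s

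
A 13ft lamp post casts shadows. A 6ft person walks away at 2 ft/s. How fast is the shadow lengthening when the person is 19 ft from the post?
12/7 ft/s

By similar triangles: 13/(x+s) = 6/s
Solving: s = 6x/7
ds/dt = 6/7 · dx/dt = 6/7 · 2 = 12/7 ft/s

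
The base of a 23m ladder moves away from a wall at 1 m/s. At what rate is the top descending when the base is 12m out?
12√385/385 ≈ 0.6116 m/s

x² + y² = 23²
2x·dx/dt + 2y·dy/dt = 0
dy/dt = -x/y · dx/dt = -12/√385 · 1 = -12√385/385 m/s
The top is descending at 12√385/385 ≈ 0.6116 m/s.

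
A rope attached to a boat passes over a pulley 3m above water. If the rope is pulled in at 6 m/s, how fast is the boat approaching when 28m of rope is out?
168√31/155 ≈ 6.035 m/s

rope² = x² + 3²
x = √(28² - 3²) = 5√31
dx/dt = (rope/x) · d(rope)/dt = (28/(5√31)) · (-6) = -168√31/155 m/s
The boat approaches at 168√31/155 ≈ 6.035 m/s.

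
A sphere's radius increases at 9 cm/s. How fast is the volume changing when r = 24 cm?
20736π cm³/s

V = (4/3)πr³
dV/dt = dV/dr · dr/dt = 4πr² · 9
At r = 24: dV/dt = 20736π cm³/s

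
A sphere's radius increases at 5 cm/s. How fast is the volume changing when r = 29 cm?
16820π cm³/s

V = (4/3)πr³
dV/dt = dV/dr · dr/dt = 4πr² · 5
At r = 29: dV/dt = 16820π cm³/s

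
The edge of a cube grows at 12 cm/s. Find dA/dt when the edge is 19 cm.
2736 cm²/s

A = 6s²
dA/dt = 12s · ds/dt = 12·19·12 = 2736 cm²/s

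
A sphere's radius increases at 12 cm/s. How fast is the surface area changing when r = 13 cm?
1248π cm²/s

S = 4πr²
dS/dt = dS/dr · dr/dt = 8πr · 12
At r = 13: dS/dt = 1248π cm²/s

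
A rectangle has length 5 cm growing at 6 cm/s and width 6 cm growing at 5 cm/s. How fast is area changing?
61 cm²/s

A = lw
dA/dt = w·dl/dt + l·dw/dt = 6·6 + 5·5 = 61 cm²/s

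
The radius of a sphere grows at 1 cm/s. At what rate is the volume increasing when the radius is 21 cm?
1764π cm³/s

V = (4/3)πr³
dV/dt = dV/dr · dr/dt = 4πr² · 1
At r = 21: dV/dt = 1764π cm³/s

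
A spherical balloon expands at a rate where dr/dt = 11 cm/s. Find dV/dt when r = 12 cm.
6336π cm³/s

V = (4/3)πr³
dV/dt = dV/dr · dr/dt = 4πr² · 11
At r = 12: dV/dt = 6336π cm³/s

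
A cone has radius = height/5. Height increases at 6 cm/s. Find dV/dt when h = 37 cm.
8214π/25 cm³/s

V = (1/3)π(h/5)²h = πh³/75
dV/dt = πh²/25 · 6
At h = 37: dV/dt = 8214π/25 cm³/s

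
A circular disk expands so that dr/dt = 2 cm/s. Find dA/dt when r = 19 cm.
76π cm²/s

A = πr²
dA/dt = 2πr · dr/dt = 2π(19)(2) = 76π cm²/s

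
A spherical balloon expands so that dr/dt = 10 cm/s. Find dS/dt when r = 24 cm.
1920π cm²/s

S = 4πr²
dS/dt = dS/dr · dr/dt = 8πr · 10
At r = 24: dS/dt = 1920π cm²/s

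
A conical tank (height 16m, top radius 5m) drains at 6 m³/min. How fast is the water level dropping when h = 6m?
128/(75π) ≈ 0.5432 m/min

r/h = 5/16, so r = (5/16)h
V = (1/3)πr²h = (1/3)π((5/16)h)²h = (25/768)πh³
dV/dh = (25/256)πh²
dh/dt = (dV/dt)/(dV/dh) = -6/((25/256)π·6²) = -128/(75π) m/min
The level is dropping at 128/(75π) ≈ 0.5432 m/min.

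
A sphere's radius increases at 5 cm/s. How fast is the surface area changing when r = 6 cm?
240π cm²/s

S = 4πr²
dS/dt = dS/dr · dr/dt = 8πr · 5
At r = 6: dS/dt = 240π cm²/s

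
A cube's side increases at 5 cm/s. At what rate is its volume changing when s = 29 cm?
12615 cm³/s

V = s³
dV/dt = 3s² · ds/dt = 3·29²·5 = 12615 cm³/s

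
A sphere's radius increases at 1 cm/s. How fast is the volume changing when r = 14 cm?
784π cm³/s

V = (4/3)πr³
dV/dt = dV/dr · dr/dt = 4πr² · 1
At r = 14: dV/dt = 784π cm³/s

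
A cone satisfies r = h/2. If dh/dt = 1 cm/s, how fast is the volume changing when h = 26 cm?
169π cm³/s

V = (1/3)π(h/2)²h = πh³/12
dV/dt = πh²/4 · 1
At h = 26: dV/dt = 169π cm³/s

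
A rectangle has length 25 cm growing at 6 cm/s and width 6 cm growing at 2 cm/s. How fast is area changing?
86 cm²/s

A = lw
dA/dt = w·dl/dt + l·dw/dt = 6·6 + 25·2 = 86 cm²/s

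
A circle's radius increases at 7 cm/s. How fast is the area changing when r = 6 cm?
84π cm²/s

A = πr²
dA/dt = 2πr · dr/dt = 2π(6)(7) = 84π cm²/s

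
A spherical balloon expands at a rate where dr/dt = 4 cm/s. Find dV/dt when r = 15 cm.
3600π cm³/s

V = (4/3)πr³
dV/dt = dV/dr · dr/dt = 4πr² · 4
At r = 15: dV/dt = 3600π cm³/s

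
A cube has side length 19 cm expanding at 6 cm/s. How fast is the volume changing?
6498 cm³/s

V = s³
dV/dt = 3s² · ds/dt = 3·19²·6 = 6498 cm³/s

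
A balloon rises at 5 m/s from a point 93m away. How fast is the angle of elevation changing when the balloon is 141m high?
0.016299 rad/s

tan(θ) = y/93
sec²(θ) · dθ/dt = (1/93) · dy/dt
dθ/dt = cos²(θ)/93 · 5 = 93/(93² + 141²) · 5
dθ/dt = 0.016299 rad/s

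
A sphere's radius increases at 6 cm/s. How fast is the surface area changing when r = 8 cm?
384π cm²/s

S = 4πr²
dS/dt = dS/dr · dr/dt = 8πr · 6
At r = 8: dS/dt = 384π cm²/s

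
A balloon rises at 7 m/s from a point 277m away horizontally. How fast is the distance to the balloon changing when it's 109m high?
763√88610/88610 ≈ 2.563 m/s

z² = 277² + y²
z = √(277² + 109²) = √88610
dz/dt = y/z · dy/dt = 109/√88610 · 7 = 763√88610/88610 ≈ 2.563 m/s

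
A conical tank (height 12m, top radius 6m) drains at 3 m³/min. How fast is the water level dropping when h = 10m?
3/(25π) ≈ 0.0382 m/min

r/h = 6/12, so r = (1/2)h
V = (1/3)πr²h = (1/3)π((1/2)h)²h = (1/12)πh³
dV/dh = (1/4)πh²
dh/dt = (dV/dt)/(dV/dh) = -3/((1/4)π·10²) = -3/(25π) m/min
The level is dropping at 3/(25π) ≈ 0.0382 m/min.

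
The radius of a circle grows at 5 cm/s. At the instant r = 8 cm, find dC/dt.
10π cm/s

C = 2πr
dC/dt = 2π · dr/dt = 2π · 5 = 10π cm/s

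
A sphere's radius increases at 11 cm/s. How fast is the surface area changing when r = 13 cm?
1144π cm²/s

S = 4πr²
dS/dt = dS/dr · dr/dt = 8πr · 11
At r = 13: dS/dt = 1144π cm²/s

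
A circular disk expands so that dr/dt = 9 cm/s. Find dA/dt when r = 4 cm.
72π cm²/s

A = πr²
dA/dt = 2πr · dr/dt = 2π(4)(9) = 72π cm²/s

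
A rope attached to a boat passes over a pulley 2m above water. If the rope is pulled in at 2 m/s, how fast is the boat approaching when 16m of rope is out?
16√7/21 ≈ 2.016 m/s

rope² = x² + 2²
x = √(16² - 2²) = 6√7
dx/dt = (rope/x) · d(rope)/dt = (16/(6√7)) · (-2) = -16√7/21 m/s
The boat approaches at 16√7/21 ≈ 2.016 m/s.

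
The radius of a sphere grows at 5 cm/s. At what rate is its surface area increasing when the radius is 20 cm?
800π cm²/s

S = 4πr²
dS/dt = dS/dr · dr/dt = 8πr · 5
At r = 20: dS/dt = 800π cm²/s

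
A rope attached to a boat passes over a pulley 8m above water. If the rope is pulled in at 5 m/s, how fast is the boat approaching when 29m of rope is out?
145√777/777 ≈ 5.202 m/s

rope² = x² + 8²
x = √(29² - 8²) = √777
dx/dt = (rope/x) · d(rope)/dt = (29/√777) · (-5) = -145√777/777 m/s
The boat approaches at 145√777/777 ≈ 5.202 m/s.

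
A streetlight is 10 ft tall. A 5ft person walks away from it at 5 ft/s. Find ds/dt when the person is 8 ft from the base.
5 ft/s

By similar triangles: 10/(x+s) = 5/s
Solving: s = 5x/5
ds/dt = 5/5 · dx/dt = 1 · 5 = 5 ft/s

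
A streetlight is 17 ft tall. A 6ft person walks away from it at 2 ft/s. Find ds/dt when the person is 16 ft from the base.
12/11 ft/s

By similar triangles: 17/(x+s) = 6/s
Solving: s = 6x/11
ds/dt = 6/11 · dx/dt = 6/11 · 2 = 12/11 ft/s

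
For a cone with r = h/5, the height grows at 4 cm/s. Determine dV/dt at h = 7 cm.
196π/25 cm³/s

V = (1/3)π(h/5)²h = πh³/75
dV/dt = πh²/25 · 4
At h = 7: dV/dt = 196π/25 cm³/s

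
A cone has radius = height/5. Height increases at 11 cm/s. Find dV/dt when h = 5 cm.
11π cm³/s

V = (1/3)π(h/5)²h = πh³/75
dV/dt = πh²/25 · 11
At h = 5: dV/dt = 11π cm³/s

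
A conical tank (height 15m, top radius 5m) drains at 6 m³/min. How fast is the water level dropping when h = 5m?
54/(25π) ≈ 0.6875 m/min

r/h = 5/15, so r = (1/3)h
V = (1/3)πr²h = (1/3)π((1/3)h)²h = (1/27)πh³
dV/dh = (1/9)πh²
dh/dt = (dV/dt)/(dV/dh) = -6/((1/9)π·5²) = -54/(25π) m/min
The level is dropping at 54/(25π) ≈ 0.6875 m/min.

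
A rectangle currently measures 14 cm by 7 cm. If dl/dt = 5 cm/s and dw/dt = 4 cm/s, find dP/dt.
18 cm/s

P = 2(l + w)
dP/dt = 2(dl/dt + dw/dt) = 2(5 + 4) = 18 cm/s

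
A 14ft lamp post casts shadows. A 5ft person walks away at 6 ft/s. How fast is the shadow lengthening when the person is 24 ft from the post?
10/3 ft/s

By similar triangles: 14/(x+s) = 5/s
Solving: s = 5x/9
ds/dt = 5/9 · dx/dt = 5/9 · 6 = 10/3 ft/s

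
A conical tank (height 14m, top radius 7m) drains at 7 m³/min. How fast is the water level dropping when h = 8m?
7/(16π) ≈ 0.1393 m/min

r/h = 7/14, so r = (1/2)h
V = (1/3)πr²h = (1/3)π((1/2)h)²h = (1/12)πh³
dV/dh = (1/4)πh²
dh/dt = (dV/dt)/(dV/dh) = -7/((1/4)π·8²) = -7/(16π) m/min
The level is dropping at 7/(16π) ≈ 0.1393 m/min.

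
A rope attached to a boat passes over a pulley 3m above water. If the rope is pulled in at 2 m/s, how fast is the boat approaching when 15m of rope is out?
5√6/6 ≈ 2.041 m/s

rope² = x² + 3²
x = √(15² - 3²) = 6√6
dx/dt = (rope/x) · d(rope)/dt = (15/(6√6)) · (-2) = -5√6/6 m/s
The boat approaches at 5√6/6 ≈ 2.041 m/s.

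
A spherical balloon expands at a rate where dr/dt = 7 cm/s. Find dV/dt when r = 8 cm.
1792π cm³/s

V = (4/3)πr³
dV/dt = dV/dr · dr/dt = 4πr² · 7
At r = 8: dV/dt = 1792π cm³/s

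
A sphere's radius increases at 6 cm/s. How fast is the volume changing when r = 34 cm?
27744π cm³/s

V = (4/3)πr³
dV/dt = dV/dr · dr/dt = 4πr² · 6
At r = 34: dV/dt = 27744π cm³/s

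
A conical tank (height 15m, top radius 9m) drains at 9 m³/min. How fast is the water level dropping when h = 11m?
25/(121π) ≈ 0.06577 m/min

r/h = 9/15, so r = (3/5)h
V = (1/3)πr²h = (1/3)π((3/5)h)²h = (3/25)πh³
dV/dh = (9/25)πh²
dh/dt = (dV/dt)/(dV/dh) = -9/((9/25)π·11²) = -25/(121π) m/min
The level is dropping at 25/(121π) ≈ 0.06577 m/min.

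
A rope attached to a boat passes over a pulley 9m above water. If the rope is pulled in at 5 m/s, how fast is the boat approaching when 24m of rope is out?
8√55/11 ≈ 5.394 m/s

rope² = x² + 9²
x = √(24² - 9²) = 3√55
dx/dt = (rope/x) · d(rope)/dt = (24/(3√55)) · (-5) = -8√55/11 m/s
The boat approaches at 8√55/11 ≈ 5.394 m/s.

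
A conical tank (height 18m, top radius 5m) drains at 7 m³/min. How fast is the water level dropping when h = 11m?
2268/(3025π) ≈ 0.2387 m/min

r/h = 5/18, so r = (5/18)h
V = (1/3)πr²h = (1/3)π((5/18)h)²h = (25/972)πh³
dV/dh = (25/324)πh²
dh/dt = (dV/dt)/(dV/dh) = -7/((25/324)π·11²) = -2268/(3025π) m/min
The level is dropping at 2268/(3025π) ≈ 0.2387 m/min.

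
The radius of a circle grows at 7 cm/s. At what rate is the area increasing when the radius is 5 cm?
70π cm²/s

A = πr²
dA/dt = 2πr · dr/dt = 2π(5)(7) = 70π cm²/s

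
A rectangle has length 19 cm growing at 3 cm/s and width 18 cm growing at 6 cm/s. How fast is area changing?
168 cm²/s

A = lw
dA/dt = w·dl/dt + l·dw/dt = 18·3 + 19·6 = 168 cm²/s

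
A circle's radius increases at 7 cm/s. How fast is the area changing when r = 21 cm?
294π cm²/s

A = πr²
dA/dt = 2πr · dr/dt = 2π(21)(7) = 294π cm²/s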